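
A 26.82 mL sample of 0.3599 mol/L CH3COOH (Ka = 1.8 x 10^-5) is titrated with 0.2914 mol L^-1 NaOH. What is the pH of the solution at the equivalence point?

8.98

n(CH3COOH) = 0.3599 x 0.02682 = 0.009653 mol; V(NaOH) at equivalence = 0.009653/0.2914 = 0.03312 L.
At equivalence all the acid is converted to CH3COO-; total volume = 0.02682 + 0.03312 = 0.05994 L, so [CH3COO-] = 0.009653/0.05994 = 0.1610 M.
Kb = Kw/Ka = 1.0e-14 / 1.8 x 10^-5 = 5.56e-10.
[OH^-] = sqrt(Kb x [CH3COO-]) = sqrt(5.56e-10 x 0.1610) = 9.46e-6 M.
pOH = 5.02, so pH = 14.00 - 5.02 = 8.98.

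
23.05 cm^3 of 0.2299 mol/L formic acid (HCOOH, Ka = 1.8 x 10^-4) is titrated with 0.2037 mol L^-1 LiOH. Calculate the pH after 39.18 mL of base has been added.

12.63

n(acid) = 0.2299 x 0.02305 = 0.005299 mol; n(LiOH) added = 0.2037 x 0.03918 = 0.007981 mol.
Base is in excess by 0.007981 - 0.005299 = 0.002682 mol in a total volume of 0.06223 L.
[OH^-] = 0.002682/0.06223 = 0.04309 M, so pOH = 1.37 and pH = 14.00 - 1.37 = 12.63.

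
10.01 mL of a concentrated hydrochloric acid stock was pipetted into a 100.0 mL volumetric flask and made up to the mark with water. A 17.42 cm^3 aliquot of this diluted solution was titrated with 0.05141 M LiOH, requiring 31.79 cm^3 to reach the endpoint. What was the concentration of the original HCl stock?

n(LiOH) = 0.05141 x 0.03179 = 0.001634 mol.
n(HCl) in the aliquot = 0.001634 mol.
[diluted HCl] = 0.001634 / 0.01742 = 0.09382 M.
Dilution factor = 100.0/10.01 = 9.990, so [stock] = 0.09382 x 9.990 = 0.937 M.

0.937 M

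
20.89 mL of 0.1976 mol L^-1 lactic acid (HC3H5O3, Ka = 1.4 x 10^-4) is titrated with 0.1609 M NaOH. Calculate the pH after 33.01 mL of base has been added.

12.34

n(acid) = 0.1976 x 0.02089 = 0.004128 mol; n(NaOH) added = 0.1609 x 0.03301 = 0.005311 mol.
Base is in excess by 0.005311 - 0.004128 = 0.001183 mol in a total volume of 0.05390 L.
[OH^-] = 0.001183/0.05390 = 0.02196 M, so pOH = 1.66 and pH = 14.00 - 1.66 = 12.34.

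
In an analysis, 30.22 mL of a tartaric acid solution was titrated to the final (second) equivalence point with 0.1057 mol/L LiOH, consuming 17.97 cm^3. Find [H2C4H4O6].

0.0314 M

n(LiOH) = 0.1057 x 0.01797 = 0.001899 mol.
At the final (second) equivalence point, 2 mol OH^- react per mol H2C4H4O6, so n(H2C4H4O6) = 0.001899 / 2 = 0.0009497 mol.
[H2C4H4O6] = 0.0009497 / 0.03022 L = 0.0314 M.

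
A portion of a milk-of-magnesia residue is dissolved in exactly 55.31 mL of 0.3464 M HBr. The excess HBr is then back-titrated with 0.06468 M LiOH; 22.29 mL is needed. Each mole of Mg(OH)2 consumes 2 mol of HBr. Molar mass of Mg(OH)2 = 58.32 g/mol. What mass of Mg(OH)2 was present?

0.517 g

Total n(HBr) added = 0.3464 x 0.05531 = 0.01916 mol.
n(LiOH) used = 0.06468 x 0.02229 = 0.001442 mol, which equals the excess n(HBr).
So n(HBr) consumed by the sample = 0.01916 - 0.001442 = 0.01772 mol.
n(Mg(OH)2) = 0.01772 / 2 = 0.008859 mol.
mass = 0.008859 mol x 58.32 g/mol = 0.517 g.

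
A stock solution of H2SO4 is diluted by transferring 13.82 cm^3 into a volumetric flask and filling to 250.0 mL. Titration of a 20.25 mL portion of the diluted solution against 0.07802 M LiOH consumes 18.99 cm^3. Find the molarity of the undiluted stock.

n(LiOH) = 0.07802 x 0.01899 = 0.001482 mol.
n(H2SO4) in the aliquot = 0.001482 x 1/2 = 0.0007408 mol.
[diluted H2SO4] = 0.0007408 / 0.02025 = 0.03658 M.
Dilution factor = 250.0/13.82 = 18.09, so [stock] = 0.03658 x 18.09 = 0.662 M.

0.662 M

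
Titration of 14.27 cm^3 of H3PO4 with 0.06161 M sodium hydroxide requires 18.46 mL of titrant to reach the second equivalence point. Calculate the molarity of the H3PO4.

n(NaOH) = 0.06161 x 0.01846 = 0.001137 mol.
At the second equivalence point, 2 mol OH^- react per mol H3PO4, so n(H3PO4) = 0.001137 / 2 = 0.0005687 mol.
[H3PO4] = 0.0005687 / 0.01427 L = 0.0399 M.

0.0399 M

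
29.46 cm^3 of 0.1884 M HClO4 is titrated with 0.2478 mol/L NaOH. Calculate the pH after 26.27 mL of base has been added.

n(acid) = 0.1884 x 0.02946 = 0.005550 mol; n(NaOH) added = 0.2478 x 0.02627 = 0.006510 mol.
Base is in excess by 0.006510 - 0.005550 = 0.0009594 mol in a total volume of 0.05573 L.
[OH^-] = 0.0009594/0.05573 = 0.01722 M, so pOH = 1.76 and pH = 14.00 - 1.76 = 12.24.

12.24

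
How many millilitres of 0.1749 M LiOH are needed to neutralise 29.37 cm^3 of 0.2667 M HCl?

n(HCl) = 0.2667 mol/L x 0.02937 L = 0.007833 mol.
At equivalence n(LiOH) = n(HCl) = 0.007833 mol.
V(LiOH) = 0.007833 / 0.1749 = 0.04479 L = 44.8 mL.

44.8 mL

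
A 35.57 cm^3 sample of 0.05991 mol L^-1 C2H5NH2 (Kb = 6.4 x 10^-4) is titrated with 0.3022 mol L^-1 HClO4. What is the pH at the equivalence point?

6.05

n(C2H5NH2) = 0.05991 x 0.03557 = 0.002131 mol; V(HClO4) at equivalence = 0.002131/0.3022 = 0.007052 L.
At equivalence the base is fully converted to C2H5NH3+; total volume = 0.04262 L, so [C2H5NH3+] = 0.002131/0.04262 = 0.05000 M.
Ka(C2H5NH3+) = Kw/Kb = 1.0e-14 / 6.4 x 10^-4 = 1.56e-11.
[H^+] = sqrt(Ka x [C2H5NH3+]) = sqrt(1.56e-11 x 0.05000) = 8.84e-7 M.
pH = -log(8.84e-7) = 6.05.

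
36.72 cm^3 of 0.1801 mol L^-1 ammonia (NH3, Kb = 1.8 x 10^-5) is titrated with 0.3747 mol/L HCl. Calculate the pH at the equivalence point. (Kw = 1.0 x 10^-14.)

n(NH3) = 0.1801 x 0.03672 = 0.006613 mol; V(HCl) at equivalence = 0.006613/0.3747 = 0.01765 L.
At equivalence the base is fully converted to NH4+; total volume = 0.05437 L, so [NH4+] = 0.006613/0.05437 = 0.1216 M.
Ka(NH4+) = Kw/Kb = 1.0e-14 / 1.8 x 10^-5 = 5.56e-10.
[H^+] = sqrt(Ka x [NH4+]) = sqrt(5.56e-10 x 0.1216) = 8.22e-6 M.
pH = -log(8.22e-6) = 5.09.

5.09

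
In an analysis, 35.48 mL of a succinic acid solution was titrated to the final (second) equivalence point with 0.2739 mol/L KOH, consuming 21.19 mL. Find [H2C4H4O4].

n(KOH) = 0.2739 x 0.02119 = 0.005804 mol.
At the final (second) equivalence point, 2 mol OH^- react per mol H2C4H4O4, so n(H2C4H4O4) = 0.005804 / 2 = 0.002902 mol.
[H2C4H4O4] = 0.002902 / 0.03548 L = 0.0818 M.

0.0818 M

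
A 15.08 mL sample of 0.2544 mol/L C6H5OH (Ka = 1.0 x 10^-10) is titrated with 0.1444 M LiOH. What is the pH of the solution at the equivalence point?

n(C6H5OH) = 0.2544 x 0.01508 = 0.003836 mol; V(LiOH) at equivalence = 0.003836/0.1444 = 0.02657 L.
At equivalence all the acid is converted to C6H5O-; total volume = 0.01508 + 0.02657 = 0.04165 L, so [C6H5O-] = 0.003836/0.04165 = 0.09211 M.
Kb = Kw/Ka = 1.0e-14 / 1.0 x 10^-10 = 0.000100.
[OH^-] = sqrt(Kb x [C6H5O-]) = sqrt(0.000100 x 0.09211) = 0.00304 M.
pOH = 2.52, so pH = 14.00 - 2.52 = 11.48.

11.48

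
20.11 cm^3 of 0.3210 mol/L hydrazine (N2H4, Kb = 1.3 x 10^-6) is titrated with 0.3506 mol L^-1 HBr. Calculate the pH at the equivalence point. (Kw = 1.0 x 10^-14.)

4.44

n(N2H4) = 0.3210 x 0.02011 = 0.006455 mol; V(HBr) at equivalence = 0.006455/0.3506 = 0.01841 L.
At equivalence the base is fully converted to N2H5+; total volume = 0.03852 L, so [N2H5+] = 0.006455/0.03852 = 0.1676 M.
Ka(N2H5+) = Kw/Kb = 1.0e-14 / 1.3 x 10^-6 = 7.69e-9.
[H^+] = sqrt(Ka x [N2H5+]) = sqrt(7.69e-9 x 0.1676) = 3.59e-5 M.
pH = -log(3.59e-5) = 4.44.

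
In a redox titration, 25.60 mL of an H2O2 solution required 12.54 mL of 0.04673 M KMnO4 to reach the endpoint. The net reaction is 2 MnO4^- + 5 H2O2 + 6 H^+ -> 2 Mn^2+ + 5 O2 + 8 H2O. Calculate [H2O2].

0.0572 M

n(KMnO4) = 0.04673 x 0.01254 = 0.0005860 mol.
From the balanced equation, 2 mol KMnO4 reacts with 5 mol H2O2, so n(H2O2) = 0.0005860 x 5/2 = 0.001465 mol.
[H2O2] = 0.001465 / 0.02560 L = 0.0572 M.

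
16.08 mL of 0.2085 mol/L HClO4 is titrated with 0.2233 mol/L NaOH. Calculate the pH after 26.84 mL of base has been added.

12.79

n(acid) = 0.2085 x 0.01608 = 0.003353 mol; n(NaOH) added = 0.2233 x 0.02684 = 0.005993 mol.
Base is in excess by 0.005993 - 0.003353 = 0.002641 mol in a total volume of 0.04292 L.
[OH^-] = 0.002641/0.04292 = 0.06153 M, so pOH = 1.21 and pH = 14.00 - 1.21 = 12.79.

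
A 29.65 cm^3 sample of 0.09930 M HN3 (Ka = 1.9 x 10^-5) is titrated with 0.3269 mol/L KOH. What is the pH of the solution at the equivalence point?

n(HN3) = 0.09930 x 0.02965 = 0.002944 mol; V(KOH) at equivalence = 0.002944/0.3269 = 0.009007 L.
At equivalence all the acid is converted to N3-; total volume = 0.02965 + 0.009007 = 0.03866 L, so [N3-] = 0.002944/0.03866 = 0.07616 M.
Kb = Kw/Ka = 1.0e-14 / 1.9 x 10^-5 = 5.26e-10.
[OH^-] = sqrt(Kb x [N3-]) = sqrt(5.26e-10 x 0.07616) = 6.33e-6 M.
pOH = 5.20, so pH = 14.00 - 5.20 = 8.80.

8.80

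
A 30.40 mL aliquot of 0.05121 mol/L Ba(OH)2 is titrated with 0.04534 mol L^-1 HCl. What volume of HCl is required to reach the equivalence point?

n(Ba(OH)2) = 0.05121 mol/L x 0.03040 L = 0.001557 mol.
The neutralisation is 1 Ba(OH)2 : 2 HCl, so n(HCl) = 0.001557 x 2/1 = 0.003114 mol.
V(HCl) = 0.003114 / 0.04534 = 0.06867 L = 68.7 mL.

68.7 mL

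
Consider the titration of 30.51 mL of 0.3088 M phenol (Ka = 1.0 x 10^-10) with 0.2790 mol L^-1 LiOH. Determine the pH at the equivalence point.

11.58

n(C6H5OH) = 0.3088 x 0.03051 = 0.009421 mol; V(LiOH) at equivalence = 0.009421/0.2790 = 0.03377 L.
At equivalence all the acid is converted to C6H5O-; total volume = 0.03051 + 0.03377 = 0.06428 L, so [C6H5O-] = 0.009421/0.06428 = 0.1466 M.
Kb = Kw/Ka = 1.0e-14 / 1.0 x 10^-10 = 0.000100.
[OH^-] = sqrt(Kb x [C6H5O-]) = sqrt(0.000100 x 0.1466) = 0.00383 M.
pOH = 2.42, so pH = 14.00 - 2.42 = 11.58.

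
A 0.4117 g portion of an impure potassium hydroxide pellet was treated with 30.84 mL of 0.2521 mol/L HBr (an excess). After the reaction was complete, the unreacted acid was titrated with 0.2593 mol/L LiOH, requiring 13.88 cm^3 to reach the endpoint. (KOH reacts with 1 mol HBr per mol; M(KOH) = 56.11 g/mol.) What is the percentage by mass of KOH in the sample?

Total n(HBr) added = 0.2521 x 0.03084 = 0.007775 mol.
n(LiOH) used = 0.2593 x 0.01388 = 0.003599 mol, which equals the excess n(HBr).
So n(HBr) consumed by the sample = 0.007775 - 0.003599 = 0.004176 mol.
n(KOH) = 0.004176 / 1 = 0.004176 mol.
mass KOH = 0.004176 x 56.11 = 0.2343 g, so %KOH = 0.2343/0.4117 x 100 = 56.9%.

56.9%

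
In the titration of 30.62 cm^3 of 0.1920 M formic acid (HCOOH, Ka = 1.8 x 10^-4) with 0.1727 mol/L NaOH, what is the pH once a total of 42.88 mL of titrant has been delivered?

12.32

n(acid) = 0.1920 x 0.03062 = 0.005879 mol; n(NaOH) added = 0.1727 x 0.04288 = 0.007405 mol.
Base is in excess by 0.007405 - 0.005879 = 0.001526 mol in a total volume of 0.07350 L.
[OH^-] = 0.001526/0.07350 = 0.02077 M, so pOH = 1.68 and pH = 14.00 - 1.68 = 12.32.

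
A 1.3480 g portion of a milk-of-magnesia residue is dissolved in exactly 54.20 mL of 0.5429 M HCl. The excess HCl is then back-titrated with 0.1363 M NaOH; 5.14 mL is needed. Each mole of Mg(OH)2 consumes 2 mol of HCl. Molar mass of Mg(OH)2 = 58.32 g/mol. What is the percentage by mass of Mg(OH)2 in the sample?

62.1%

Total n(HCl) added = 0.5429 x 0.05420 = 0.02943 mol.
n(NaOH) used = 0.1363 x 0.005140 = 0.0007006 mol, which equals the excess n(HCl).
So n(HCl) consumed by the sample = 0.02943 - 0.0007006 = 0.02872 mol.
n(Mg(OH)2) = 0.02872 / 2 = 0.01436 mol.
mass Mg(OH)2 = 0.01436 x 58.32 = 0.8376 g, so %Mg(OH)2 = 0.8376/1.3480 x 100 = 62.1%.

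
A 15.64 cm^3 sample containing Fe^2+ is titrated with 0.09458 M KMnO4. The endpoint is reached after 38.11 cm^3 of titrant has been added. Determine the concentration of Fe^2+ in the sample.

n(KMnO4) = 0.09458 x 0.03811 = 0.003604 mol.
From the balanced equation, 1 mol KMnO4 reacts with 5 mol Fe^2+, so n(Fe^2+) = 0.003604 x 5/1 = 0.01802 mol.
[Fe^2+] = 0.01802 / 0.01564 L = 1.15 M.

1.15 M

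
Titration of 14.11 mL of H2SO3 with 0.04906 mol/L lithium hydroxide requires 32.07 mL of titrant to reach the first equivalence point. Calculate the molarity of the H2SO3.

0.112 M

n(LiOH) = 0.04906 x 0.03207 = 0.001573 mol.
At the first equivalence point, 1 mol OH^- react per mol H2SO3, so n(H2SO3) = 0.001573 / 1 = 0.001573 mol.
[H2SO3] = 0.001573 / 0.01411 L = 0.112 M.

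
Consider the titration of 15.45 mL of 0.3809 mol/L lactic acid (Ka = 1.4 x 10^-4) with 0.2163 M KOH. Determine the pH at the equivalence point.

n(HC3H5O3) = 0.3809 x 0.01545 = 0.005885 mol; V(KOH) at equivalence = 0.005885/0.2163 = 0.02721 L.
At equivalence all the acid is converted to C3H5O3-; total volume = 0.01545 + 0.02721 = 0.04266 L, so [C3H5O3-] = 0.005885/0.04266 = 0.1380 M.
Kb = Kw/Ka = 1.0e-14 / 1.4 x 10^-4 = 7.14e-11.
[OH^-] = sqrt(Kb x [C3H5O3-]) = sqrt(7.14e-11 x 0.1380) = 3.14e-6 M.
pOH = 5.50, so pH = 14.00 - 5.50 = 8.50.

8.50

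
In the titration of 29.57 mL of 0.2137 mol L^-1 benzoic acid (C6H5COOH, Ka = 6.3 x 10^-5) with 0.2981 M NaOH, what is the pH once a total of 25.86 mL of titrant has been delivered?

n(acid) = 0.2137 x 0.02957 = 0.006319 mol; n(NaOH) added = 0.2981 x 0.02586 = 0.007709 mol.
Base is in excess by 0.007709 - 0.006319 = 0.001390 mol in a total volume of 0.05543 L.
[OH^-] = 0.001390/0.05543 = 0.02507 M, so pOH = 1.60 and pH = 14.00 - 1.60 = 12.40.

12.40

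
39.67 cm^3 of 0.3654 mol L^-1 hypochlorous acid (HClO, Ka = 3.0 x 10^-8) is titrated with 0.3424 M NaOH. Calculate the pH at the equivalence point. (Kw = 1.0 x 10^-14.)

n(HClO) = 0.3654 x 0.03967 = 0.01450 mol; V(NaOH) at equivalence = 0.01450/0.3424 = 0.04233 L.
At equivalence all the acid is converted to ClO-; total volume = 0.03967 + 0.04233 = 0.08200 L, so [ClO-] = 0.01450/0.08200 = 0.1768 M.
Kb = Kw/Ka = 1.0e-14 / 3.0 x 10^-8 = 3.33e-7.
[OH^-] = sqrt(Kb x [ClO-]) = sqrt(3.33e-7 x 0.1768) = 0.000243 M.
pOH = 3.61, so pH = 14.00 - 3.61 = 10.39.

10.39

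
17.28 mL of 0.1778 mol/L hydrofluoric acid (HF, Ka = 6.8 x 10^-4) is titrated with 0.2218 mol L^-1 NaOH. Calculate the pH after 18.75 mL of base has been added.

12.48

n(acid) = 0.1778 x 0.01728 = 0.003072 mol; n(NaOH) added = 0.2218 x 0.01875 = 0.004159 mol.
Base is in excess by 0.004159 - 0.003072 = 0.001086 mol in a total volume of 0.03603 L.
[OH^-] = 0.001086/0.03603 = 0.03015 M, so pOH = 1.52 and pH = 14.00 - 1.52 = 12.48.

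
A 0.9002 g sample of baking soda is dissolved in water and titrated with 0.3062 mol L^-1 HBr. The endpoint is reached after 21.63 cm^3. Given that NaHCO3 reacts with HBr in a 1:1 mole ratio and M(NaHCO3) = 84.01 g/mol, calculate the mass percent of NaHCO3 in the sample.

61.8%

n(HBr) = 0.3062 x 0.02163 = 0.006623 mol.
n(NaHCO3) = 0.006623 / 1 = 0.006623 mol.
mass of NaHCO3 = 0.006623 x 84.01 = 0.5564 g.
% purity = 0.5564 / 0.9002 x 100 = 61.8%.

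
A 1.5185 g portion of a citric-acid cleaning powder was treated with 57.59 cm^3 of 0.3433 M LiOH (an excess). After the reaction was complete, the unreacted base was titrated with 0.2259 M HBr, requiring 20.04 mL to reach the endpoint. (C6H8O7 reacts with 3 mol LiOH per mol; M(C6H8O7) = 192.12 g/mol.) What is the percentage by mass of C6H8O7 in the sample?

64.3%

Total n(LiOH) added = 0.3433 x 0.05759 = 0.01977 mol.
n(HBr) used = 0.2259 x 0.02004 = 0.004527 mol, which equals the excess n(LiOH).
So n(LiOH) consumed by the sample = 0.01977 - 0.004527 = 0.01524 mol.
n(C6H8O7) = 0.01524 / 3 = 0.005081 mol.
mass C6H8O7 = 0.005081 x 192.12 = 0.9762 g, so %C6H8O7 = 0.9762/1.5185 x 100 = 64.3%.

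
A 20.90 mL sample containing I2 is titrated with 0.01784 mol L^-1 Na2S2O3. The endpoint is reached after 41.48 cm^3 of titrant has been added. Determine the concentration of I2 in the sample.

n(Na2S2O3) = 0.01784 x 0.04148 = 0.0007400 mol.
From the balanced equation, 2 mol Na2S2O3 reacts with 1 mol I2, so n(I2) = 0.0007400 x 1/2 = 0.0003700 mol.
[I2] = 0.0003700 / 0.02090 L = 0.0177 M.

0.0177 M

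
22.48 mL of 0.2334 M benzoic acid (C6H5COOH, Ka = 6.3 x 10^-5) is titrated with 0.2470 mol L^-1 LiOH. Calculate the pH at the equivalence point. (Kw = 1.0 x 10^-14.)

8.64

n(C6H5COOH) = 0.2334 x 0.02248 = 0.005247 mol; V(LiOH) at equivalence = 0.005247/0.2470 = 0.02124 L.
At equivalence all the acid is converted to C6H5COO-; total volume = 0.02248 + 0.02124 = 0.04372 L, so [C6H5COO-] = 0.005247/0.04372 = 0.1200 M.
Kb = Kw/Ka = 1.0e-14 / 6.3 x 10^-5 = 1.59e-10.
[OH^-] = sqrt(Kb x [C6H5COO-]) = sqrt(1.59e-10 x 0.1200) = 4.36e-6 M.
pOH = 5.36, so pH = 14.00 - 5.36 = 8.64.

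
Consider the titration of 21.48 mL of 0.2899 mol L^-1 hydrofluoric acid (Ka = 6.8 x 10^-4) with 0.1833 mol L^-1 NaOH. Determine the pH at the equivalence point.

n(HF) = 0.2899 x 0.02148 = 0.006227 mol; V(NaOH) at equivalence = 0.006227/0.1833 = 0.03397 L.
At equivalence all the acid is converted to F-; total volume = 0.02148 + 0.03397 = 0.05545 L, so [F-] = 0.006227/0.05545 = 0.1123 M.
Kb = Kw/Ka = 1.0e-14 / 6.8 x 10^-4 = 1.47e-11.
[OH^-] = sqrt(Kb x [F-]) = sqrt(1.47e-11 x 0.1123) = 1.29e-6 M.
pOH = 5.89, so pH = 14.00 - 5.89 = 8.11.

8.11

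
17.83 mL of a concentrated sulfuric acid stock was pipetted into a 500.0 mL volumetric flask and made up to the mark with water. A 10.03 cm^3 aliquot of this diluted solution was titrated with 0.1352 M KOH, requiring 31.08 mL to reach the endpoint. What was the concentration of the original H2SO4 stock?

n(KOH) = 0.1352 x 0.03108 = 0.004202 mol.
n(H2SO4) in the aliquot = 0.004202 x 1/2 = 0.002101 mol.
[diluted H2SO4] = 0.002101 / 0.01003 = 0.2095 M.
Dilution factor = 500.0/17.83 = 28.04, so [stock] = 0.2095 x 28.04 = 5.87 M.

5.87 M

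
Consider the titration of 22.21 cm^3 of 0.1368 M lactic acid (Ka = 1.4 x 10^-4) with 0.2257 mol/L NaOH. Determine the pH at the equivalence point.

8.39

n(HC3H5O3) = 0.1368 x 0.02221 = 0.003038 mol; V(NaOH) at equivalence = 0.003038/0.2257 = 0.01346 L.
At equivalence all the acid is converted to C3H5O3-; total volume = 0.02221 + 0.01346 = 0.03567 L, so [C3H5O3-] = 0.003038/0.03567 = 0.08517 M.
Kb = Kw/Ka = 1.0e-14 / 1.4 x 10^-4 = 7.14e-11.
[OH^-] = sqrt(Kb x [C3H5O3-]) = sqrt(7.14e-11 x 0.08517) = 2.47e-6 M.
pOH = 5.61, so pH = 14.00 - 5.61 = 8.39.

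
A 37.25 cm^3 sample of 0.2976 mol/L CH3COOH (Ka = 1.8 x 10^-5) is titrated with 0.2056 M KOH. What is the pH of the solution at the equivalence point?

n(CH3COOH) = 0.2976 x 0.03725 = 0.01109 mol; V(KOH) at equivalence = 0.01109/0.2056 = 0.05392 L.
At equivalence all the acid is converted to CH3COO-; total volume = 0.03725 + 0.05392 = 0.09117 L, so [CH3COO-] = 0.01109/0.09117 = 0.1216 M.
Kb = Kw/Ka = 1.0e-14 / 1.8 x 10^-5 = 5.56e-10.
[OH^-] = sqrt(Kb x [CH3COO-]) = sqrt(5.56e-10 x 0.1216) = 8.22e-6 M.
pOH = 5.09, so pH = 14.00 - 5.09 = 8.91.

8.91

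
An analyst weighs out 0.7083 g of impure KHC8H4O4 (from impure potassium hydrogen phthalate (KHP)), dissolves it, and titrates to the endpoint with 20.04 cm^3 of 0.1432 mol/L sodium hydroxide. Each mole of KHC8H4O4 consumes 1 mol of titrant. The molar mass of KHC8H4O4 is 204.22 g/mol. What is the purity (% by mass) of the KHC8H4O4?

n(NaOH) = 0.1432 x 0.02004 = 0.002870 mol.
n(KHC8H4O4) = 0.002870 / 1 = 0.002870 mol.
mass of KHC8H4O4 = 0.002870 x 204.22 = 0.5861 g.
% purity = 0.5861 / 0.7083 x 100 = 82.7%.

82.7%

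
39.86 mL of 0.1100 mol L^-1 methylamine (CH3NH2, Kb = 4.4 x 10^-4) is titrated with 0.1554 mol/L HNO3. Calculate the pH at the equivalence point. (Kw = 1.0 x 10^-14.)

5.92

n(CH3NH2) = 0.1100 x 0.03986 = 0.004385 mol; V(HNO3) at equivalence = 0.004385/0.1554 = 0.02821 L.
At equivalence the base is fully converted to CH3NH3+; total volume = 0.06807 L, so [CH3NH3+] = 0.004385/0.06807 = 0.06441 M.
Ka(CH3NH3+) = Kw/Kb = 1.0e-14 / 4.4 x 10^-4 = 2.27e-11.
[H^+] = sqrt(Ka x [CH3NH3+]) = sqrt(2.27e-11 x 0.06441) = 1.21e-6 M.
pH = -log(1.21e-6) = 5.92.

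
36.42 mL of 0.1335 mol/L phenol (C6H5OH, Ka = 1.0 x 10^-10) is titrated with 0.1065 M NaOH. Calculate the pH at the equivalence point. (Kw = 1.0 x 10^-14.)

11.39

n(C6H5OH) = 0.1335 x 0.03642 = 0.004862 mol; V(NaOH) at equivalence = 0.004862/0.1065 = 0.04565 L.
At equivalence all the acid is converted to C6H5O-; total volume = 0.03642 + 0.04565 = 0.08207 L, so [C6H5O-] = 0.004862/0.08207 = 0.05924 M.
Kb = Kw/Ka = 1.0e-14 / 1.0 x 10^-10 = 0.000100.
[OH^-] = sqrt(Kb x [C6H5O-]) = sqrt(0.000100 x 0.05924) = 0.00243 M.
pOH = 2.61, so pH = 14.00 - 2.61 = 11.39.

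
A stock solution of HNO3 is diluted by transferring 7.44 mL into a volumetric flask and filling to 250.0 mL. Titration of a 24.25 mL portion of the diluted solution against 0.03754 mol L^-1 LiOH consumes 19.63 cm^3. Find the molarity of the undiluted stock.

n(LiOH) = 0.03754 x 0.01963 = 0.0007369 mol.
n(HNO3) in the aliquot = 0.0007369 mol.
[diluted HNO3] = 0.0007369 / 0.02425 = 0.03039 M.
Dilution factor = 250.0/7.440 = 33.60, so [stock] = 0.03039 x 33.60 = 1.02 M.

1.02 M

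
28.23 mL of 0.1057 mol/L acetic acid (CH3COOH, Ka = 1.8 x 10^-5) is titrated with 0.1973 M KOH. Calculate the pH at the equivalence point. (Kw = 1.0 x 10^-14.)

n(CH3COOH) = 0.1057 x 0.02823 = 0.002984 mol; V(KOH) at equivalence = 0.002984/0.1973 = 0.01512 L.
At equivalence all the acid is converted to CH3COO-; total volume = 0.02823 + 0.01512 = 0.04335 L, so [CH3COO-] = 0.002984/0.04335 = 0.06883 M.
Kb = Kw/Ka = 1.0e-14 / 1.8 x 10^-5 = 5.56e-10.
[OH^-] = sqrt(Kb x [CH3COO-]) = sqrt(5.56e-10 x 0.06883) = 6.18e-6 M.
pOH = 5.21, so pH = 14.00 - 5.21 = 8.79.

8.79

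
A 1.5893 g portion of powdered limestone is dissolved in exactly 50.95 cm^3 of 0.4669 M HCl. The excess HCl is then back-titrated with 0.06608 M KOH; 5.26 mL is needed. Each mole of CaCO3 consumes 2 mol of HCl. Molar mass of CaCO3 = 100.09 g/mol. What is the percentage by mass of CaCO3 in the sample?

73.8%

Total n(HCl) added = 0.4669 x 0.05095 = 0.02379 mol.
n(KOH) used = 0.06608 x 0.005260 = 0.0003476 mol, which equals the excess n(HCl).
So n(HCl) consumed by the sample = 0.02379 - 0.0003476 = 0.02344 mol.
n(CaCO3) = 0.02344 / 2 = 0.01172 mol.
mass CaCO3 = 0.01172 x 100.09 = 1.173 g, so %CaCO3 = 1.173/1.5893 x 100 = 73.8%.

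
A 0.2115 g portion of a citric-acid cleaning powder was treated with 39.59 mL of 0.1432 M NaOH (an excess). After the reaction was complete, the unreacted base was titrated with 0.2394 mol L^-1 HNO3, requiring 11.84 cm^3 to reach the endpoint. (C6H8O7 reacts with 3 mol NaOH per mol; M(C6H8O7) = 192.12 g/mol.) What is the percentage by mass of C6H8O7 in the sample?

Total n(NaOH) added = 0.1432 x 0.03959 = 0.005669 mol.
n(HNO3) used = 0.2394 x 0.01184 = 0.002834 mol, which equals the excess n(NaOH).
So n(NaOH) consumed by the sample = 0.005669 - 0.002834 = 0.002835 mol.
n(C6H8O7) = 0.002835 / 3 = 0.0009449 mol.
mass C6H8O7 = 0.0009449 x 192.12 = 0.1815 g, so %C6H8O7 = 0.1815/0.2115 x 100 = 85.8%.

85.8%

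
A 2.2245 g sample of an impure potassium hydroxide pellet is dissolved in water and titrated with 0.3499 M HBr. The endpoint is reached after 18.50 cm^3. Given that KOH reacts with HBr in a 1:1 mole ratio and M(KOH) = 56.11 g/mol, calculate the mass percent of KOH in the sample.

16.3%

n(HBr) = 0.3499 x 0.01850 = 0.006473 mol.
n(KOH) = 0.006473 / 1 = 0.006473 mol.
mass of KOH = 0.006473 x 56.11 = 0.3632 g.
% purity = 0.3632 / 2.2245 x 100 = 16.3%.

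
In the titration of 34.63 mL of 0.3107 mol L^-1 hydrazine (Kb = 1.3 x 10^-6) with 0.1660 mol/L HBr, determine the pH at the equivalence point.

n(N2H4) = 0.3107 x 0.03463 = 0.01076 mol; V(HBr) at equivalence = 0.01076/0.1660 = 0.06482 L.
At equivalence the base is fully converted to N2H5+; total volume = 0.09945 L, so [N2H5+] = 0.01076/0.09945 = 0.1082 M.
Ka(N2H5+) = Kw/Kb = 1.0e-14 / 1.3 x 10^-6 = 7.69e-9.
[H^+] = sqrt(Ka x [N2H5+]) = sqrt(7.69e-9 x 0.1082) = 2.88e-5 M.
pH = -log(2.88e-5) = 4.54.

4.54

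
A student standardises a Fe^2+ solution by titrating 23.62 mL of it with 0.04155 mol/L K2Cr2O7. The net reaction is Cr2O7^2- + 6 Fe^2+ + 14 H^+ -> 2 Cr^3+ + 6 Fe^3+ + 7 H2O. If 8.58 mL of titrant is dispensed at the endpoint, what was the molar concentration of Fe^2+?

n(K2Cr2O7) = 0.04155 x 0.008580 = 0.0003565 mol.
From the balanced equation, 1 mol K2Cr2O7 reacts with 6 mol Fe^2+, so n(Fe^2+) = 0.0003565 x 6/1 = 0.002139 mol.
[Fe^2+] = 0.002139 / 0.02362 L = 0.0906 M.

0.0906 M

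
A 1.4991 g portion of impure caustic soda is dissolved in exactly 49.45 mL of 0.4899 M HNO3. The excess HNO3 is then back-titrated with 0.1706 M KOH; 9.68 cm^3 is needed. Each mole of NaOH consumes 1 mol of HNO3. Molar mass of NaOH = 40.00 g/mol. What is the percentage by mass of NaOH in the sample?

Total n(HNO3) added = 0.4899 x 0.04945 = 0.02423 mol.
n(KOH) used = 0.1706 x 0.009680 = 0.001651 mol, which equals the excess n(HNO3).
So n(HNO3) consumed by the sample = 0.02423 - 0.001651 = 0.02257 mol.
n(NaOH) = 0.02257 / 1 = 0.02257 mol.
mass NaOH = 0.02257 x 40.00 = 0.9030 g, so %NaOH = 0.9030/1.4991 x 100 = 60.2%.

60.2%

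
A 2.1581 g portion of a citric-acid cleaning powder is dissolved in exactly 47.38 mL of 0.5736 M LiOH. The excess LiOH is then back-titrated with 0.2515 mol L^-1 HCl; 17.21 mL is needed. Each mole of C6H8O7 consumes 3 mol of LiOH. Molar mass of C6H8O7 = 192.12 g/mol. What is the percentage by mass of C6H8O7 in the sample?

Total n(LiOH) added = 0.5736 x 0.04738 = 0.02718 mol.
n(HCl) used = 0.2515 x 0.01721 = 0.004328 mol, which equals the excess n(LiOH).
So n(LiOH) consumed by the sample = 0.02718 - 0.004328 = 0.02285 mol.
n(C6H8O7) = 0.02285 / 3 = 0.007616 mol.
mass C6H8O7 = 0.007616 x 192.12 = 1.463 g, so %C6H8O7 = 1.463/2.1581 x 100 = 67.8%.

67.8%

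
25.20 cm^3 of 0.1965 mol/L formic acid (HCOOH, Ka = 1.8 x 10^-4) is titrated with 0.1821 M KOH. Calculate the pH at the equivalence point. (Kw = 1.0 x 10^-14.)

8.36

n(HCOOH) = 0.1965 x 0.02520 = 0.004952 mol; V(KOH) at equivalence = 0.004952/0.1821 = 0.02719 L.
At equivalence all the acid is converted to HCOO-; total volume = 0.02520 + 0.02719 = 0.05239 L, so [HCOO-] = 0.004952/0.05239 = 0.09451 M.
Kb = Kw/Ka = 1.0e-14 / 1.8 x 10^-4 = 5.56e-11.
[OH^-] = sqrt(Kb x [HCOO-]) = sqrt(5.56e-11 x 0.09451) = 2.29e-6 M.
pOH = 5.64, so pH = 14.00 - 5.64 = 8.36.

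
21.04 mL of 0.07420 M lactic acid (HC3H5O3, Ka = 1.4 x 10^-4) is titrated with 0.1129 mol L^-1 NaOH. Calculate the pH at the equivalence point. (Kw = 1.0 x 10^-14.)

8.25

n(HC3H5O3) = 0.07420 x 0.02104 = 0.001561 mol; V(NaOH) at equivalence = 0.001561/0.1129 = 0.01383 L.
At equivalence all the acid is converted to C3H5O3-; total volume = 0.02104 + 0.01383 = 0.03487 L, so [C3H5O3-] = 0.001561/0.03487 = 0.04477 M.
Kb = Kw/Ka = 1.0e-14 / 1.4 x 10^-4 = 7.14e-11.
[OH^-] = sqrt(Kb x [C3H5O3-]) = sqrt(7.14e-11 x 0.04477) = 1.79e-6 M.
pOH = 5.75, so pH = 14.00 - 5.75 = 8.25.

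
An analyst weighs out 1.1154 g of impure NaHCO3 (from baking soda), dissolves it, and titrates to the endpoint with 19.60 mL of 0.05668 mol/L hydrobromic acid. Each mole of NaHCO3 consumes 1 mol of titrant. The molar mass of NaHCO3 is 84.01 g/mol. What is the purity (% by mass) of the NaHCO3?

8.37%

n(HBr) = 0.05668 x 0.01960 = 0.001111 mol.
n(NaHCO3) = 0.001111 / 1 = 0.001111 mol.
mass of NaHCO3 = 0.001111 x 84.01 = 0.09333 g.
% purity = 0.09333 / 1.1154 x 100 = 8.37%.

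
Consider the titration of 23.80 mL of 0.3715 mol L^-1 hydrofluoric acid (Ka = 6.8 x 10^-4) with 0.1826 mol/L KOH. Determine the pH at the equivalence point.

8.13

n(HF) = 0.3715 x 0.02380 = 0.008842 mol; V(KOH) at equivalence = 0.008842/0.1826 = 0.04842 L.
At equivalence all the acid is converted to F-; total volume = 0.02380 + 0.04842 = 0.07222 L, so [F-] = 0.008842/0.07222 = 0.1224 M.
Kb = Kw/Ka = 1.0e-14 / 6.8 x 10^-4 = 1.47e-11.
[OH^-] = sqrt(Kb x [F-]) = sqrt(1.47e-11 x 0.1224) = 1.34e-6 M.
pOH = 5.87, so pH = 14.00 - 5.87 = 8.13.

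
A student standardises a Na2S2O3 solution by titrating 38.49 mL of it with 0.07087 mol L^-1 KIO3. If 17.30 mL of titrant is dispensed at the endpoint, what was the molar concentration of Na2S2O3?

n(KIO3) = 0.07087 x 0.01730 = 0.001226 mol.
From the balanced equation, 1 mol KIO3 reacts with 6 mol Na2S2O3, so n(Na2S2O3) = 0.001226 x 6/1 = 0.007356 mol.
[Na2S2O3] = 0.007356 / 0.03849 L = 0.191 M.

0.191 M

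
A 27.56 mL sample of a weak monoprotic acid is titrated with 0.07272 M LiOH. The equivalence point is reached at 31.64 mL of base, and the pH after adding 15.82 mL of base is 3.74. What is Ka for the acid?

1.8 x 10^-4

15.82 mL is half of the equivalence volume, so this is the half-equivalence point where [HA] = [A^-].
At half-equivalence pH = pKa, so pKa = 3.74.
Ka = 10^(-3.74) = 1.8 x 10^-4.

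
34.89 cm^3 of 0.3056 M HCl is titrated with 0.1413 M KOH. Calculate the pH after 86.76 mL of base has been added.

n(acid) = 0.3056 x 0.03489 = 0.01066 mol; n(KOH) added = 0.1413 x 0.08676 = 0.01226 mol.
Base is in excess by 0.01226 - 0.01066 = 0.001597 mol in a total volume of 0.1217 L.
[OH^-] = 0.001597/0.1217 = 0.01313 M, so pOH = 1.88 and pH = 14.00 - 1.88 = 12.12.

12.12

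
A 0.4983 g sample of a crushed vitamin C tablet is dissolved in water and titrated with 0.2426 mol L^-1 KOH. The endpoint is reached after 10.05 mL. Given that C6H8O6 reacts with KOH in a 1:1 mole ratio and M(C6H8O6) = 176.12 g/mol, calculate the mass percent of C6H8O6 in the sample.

n(KOH) = 0.2426 x 0.01005 = 0.002438 mol.
n(C6H8O6) = 0.002438 / 1 = 0.002438 mol.
mass of C6H8O6 = 0.002438 x 176.12 = 0.4294 g.
% purity = 0.4294 / 0.4983 x 100 = 86.2%.

86.2%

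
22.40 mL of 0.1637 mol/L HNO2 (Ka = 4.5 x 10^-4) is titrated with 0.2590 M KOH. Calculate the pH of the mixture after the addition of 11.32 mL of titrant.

3.95

Initial n(HNO2) = 0.1637 x 0.02240 = 0.003667 mol.
n(KOH) added = 0.2590 x 0.01132 = 0.002932 mol, converting that many moles of HNO2 to NO2-.
Remaining n(HNO2) = 0.0007350 mol; n(NO2-) = 0.002932 mol.
By Henderson-Hasselbalch, pH = pKa + log([A^-]/[HA]) = 3.35 + log(0.002932/0.0007350) = 3.35 + (+0.60) = 3.95.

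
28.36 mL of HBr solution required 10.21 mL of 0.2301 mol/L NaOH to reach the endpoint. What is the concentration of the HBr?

0.0828 M

n(NaOH) delivered = 0.2301 x 0.01021 = 0.002349 mol.
For a 1:1 reaction, n(HBr) = 0.002349 mol.
[HBr] = 0.002349 mol / 0.02836 L = 0.0828 M.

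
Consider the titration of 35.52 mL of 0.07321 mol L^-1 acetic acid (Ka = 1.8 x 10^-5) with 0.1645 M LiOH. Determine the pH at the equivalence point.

8.72

n(CH3COOH) = 0.07321 x 0.03552 = 0.002600 mol; V(LiOH) at equivalence = 0.002600/0.1645 = 0.01581 L.
At equivalence all the acid is converted to CH3COO-; total volume = 0.03552 + 0.01581 = 0.05133 L, so [CH3COO-] = 0.002600/0.05133 = 0.05066 M.
Kb = Kw/Ka = 1.0e-14 / 1.8 x 10^-5 = 5.56e-10.
[OH^-] = sqrt(Kb x [CH3COO-]) = sqrt(5.56e-10 x 0.05066) = 5.31e-6 M.
pOH = 5.28, so pH = 14.00 - 5.28 = 8.72.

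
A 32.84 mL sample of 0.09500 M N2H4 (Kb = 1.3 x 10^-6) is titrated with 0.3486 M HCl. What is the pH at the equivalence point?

4.62

n(N2H4) = 0.09500 x 0.03284 = 0.003120 mol; V(HCl) at equivalence = 0.003120/0.3486 = 0.008950 L.
At equivalence the base is fully converted to N2H5+; total volume = 0.04179 L, so [N2H5+] = 0.003120/0.04179 = 0.07466 M.
Ka(N2H5+) = Kw/Kb = 1.0e-14 / 1.3 x 10^-6 = 7.69e-9.
[H^+] = sqrt(Ka x [N2H5+]) = sqrt(7.69e-9 x 0.07466) = 2.40e-5 M.
pH = -log(2.40e-5) = 4.62.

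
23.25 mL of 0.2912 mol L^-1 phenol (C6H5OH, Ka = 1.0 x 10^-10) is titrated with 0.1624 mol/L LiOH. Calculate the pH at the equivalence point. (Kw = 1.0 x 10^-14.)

n(C6H5OH) = 0.2912 x 0.02325 = 0.006770 mol; V(LiOH) at equivalence = 0.006770/0.1624 = 0.04169 L.
At equivalence all the acid is converted to C6H5O-; total volume = 0.02325 + 0.04169 = 0.06494 L, so [C6H5O-] = 0.006770/0.06494 = 0.1043 M.
Kb = Kw/Ka = 1.0e-14 / 1.0 x 10^-10 = 0.000100.
[OH^-] = sqrt(Kb x [C6H5O-]) = sqrt(0.000100 x 0.1043) = 0.00323 M.
pOH = 2.49, so pH = 14.00 - 2.49 = 11.51.

11.51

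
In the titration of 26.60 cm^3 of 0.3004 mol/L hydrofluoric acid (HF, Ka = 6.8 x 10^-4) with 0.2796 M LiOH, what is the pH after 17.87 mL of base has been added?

Initial n(HF) = 0.3004 x 0.02660 = 0.007991 mol.
n(LiOH) added = 0.2796 x 0.01787 = 0.004996 mol, converting that many moles of HF to F-.
Remaining n(HF) = 0.002994 mol; n(F-) = 0.004996 mol.
By Henderson-Hasselbalch, pH = pKa + log([A^-]/[HA]) = 3.17 + log(0.004996/0.002994) = 3.17 + (+0.22) = 3.39.

3.39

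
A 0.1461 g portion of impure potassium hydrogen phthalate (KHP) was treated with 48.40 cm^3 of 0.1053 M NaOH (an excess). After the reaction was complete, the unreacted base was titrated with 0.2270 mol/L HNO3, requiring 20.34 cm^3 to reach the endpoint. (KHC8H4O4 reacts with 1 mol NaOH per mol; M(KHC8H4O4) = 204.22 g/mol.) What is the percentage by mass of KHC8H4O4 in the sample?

Total n(NaOH) added = 0.1053 x 0.04840 = 0.005097 mol.
n(HNO3) used = 0.2270 x 0.02034 = 0.004617 mol, which equals the excess n(NaOH).
So n(NaOH) consumed by the sample = 0.005097 - 0.004617 = 0.0004793 mol.
n(KHC8H4O4) = 0.0004793 / 1 = 0.0004793 mol.
mass KHC8H4O4 = 0.0004793 x 204.22 = 0.09789 g, so %KHC8H4O4 = 0.09789/0.1461 x 100 = 67.0%.

67.0%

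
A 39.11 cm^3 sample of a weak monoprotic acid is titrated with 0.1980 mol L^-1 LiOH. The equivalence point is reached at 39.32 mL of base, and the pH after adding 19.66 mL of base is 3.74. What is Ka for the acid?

19.66 mL is half of the equivalence volume, so this is the half-equivalence point where [HA] = [A^-].
At half-equivalence pH = pKa, so pKa = 3.74.
Ka = 10^(-3.74) = 1.8 x 10^-4.

1.8 x 10^-4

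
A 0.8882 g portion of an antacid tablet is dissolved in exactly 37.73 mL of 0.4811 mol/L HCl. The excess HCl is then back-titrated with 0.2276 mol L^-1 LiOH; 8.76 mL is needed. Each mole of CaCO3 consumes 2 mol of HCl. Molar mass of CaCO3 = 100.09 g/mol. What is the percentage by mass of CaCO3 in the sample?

91.0%

Total n(HCl) added = 0.4811 x 0.03773 = 0.01815 mol.
n(LiOH) used = 0.2276 x 0.008760 = 0.001994 mol, which equals the excess n(HCl).
So n(HCl) consumed by the sample = 0.01815 - 0.001994 = 0.01616 mol.
n(CaCO3) = 0.01616 / 2 = 0.008079 mol.
mass CaCO3 = 0.008079 x 100.09 = 0.8086 g, so %CaCO3 = 0.8086/0.8882 x 100 = 91.0%.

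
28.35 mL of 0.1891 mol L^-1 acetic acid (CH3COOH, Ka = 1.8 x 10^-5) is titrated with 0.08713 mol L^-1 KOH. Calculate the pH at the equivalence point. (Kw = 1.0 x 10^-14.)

n(CH3COOH) = 0.1891 x 0.02835 = 0.005361 mol; V(KOH) at equivalence = 0.005361/0.08713 = 0.06153 L.
At equivalence all the acid is converted to CH3COO-; total volume = 0.02835 + 0.06153 = 0.08988 L, so [CH3COO-] = 0.005361/0.08988 = 0.05965 M.
Kb = Kw/Ka = 1.0e-14 / 1.8 x 10^-5 = 5.56e-10.
[OH^-] = sqrt(Kb x [CH3COO-]) = sqrt(5.56e-10 x 0.05965) = 5.76e-6 M.
pOH = 5.24, so pH = 14.00 - 5.24 = 8.76.

8.76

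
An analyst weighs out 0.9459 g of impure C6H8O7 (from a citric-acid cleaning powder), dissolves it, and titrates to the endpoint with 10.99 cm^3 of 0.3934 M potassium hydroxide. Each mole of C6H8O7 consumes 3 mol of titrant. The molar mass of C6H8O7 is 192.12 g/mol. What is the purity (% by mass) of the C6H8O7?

n(KOH) = 0.3934 x 0.01099 = 0.004323 mol.
n(C6H8O7) = 0.004323 / 3 = 0.001441 mol.
mass of C6H8O7 = 0.001441 x 192.12 = 0.2769 g.
% purity = 0.2769 / 0.9459 x 100 = 29.3%.

29.3%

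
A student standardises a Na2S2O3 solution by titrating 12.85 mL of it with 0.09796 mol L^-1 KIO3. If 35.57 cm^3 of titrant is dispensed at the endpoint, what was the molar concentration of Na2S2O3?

n(KIO3) = 0.09796 x 0.03557 = 0.003484 mol.
From the balanced equation, 1 mol KIO3 reacts with 6 mol Na2S2O3, so n(Na2S2O3) = 0.003484 x 6/1 = 0.02091 mol.
[Na2S2O3] = 0.02091 / 0.01285 L = 1.63 M.

1.63 M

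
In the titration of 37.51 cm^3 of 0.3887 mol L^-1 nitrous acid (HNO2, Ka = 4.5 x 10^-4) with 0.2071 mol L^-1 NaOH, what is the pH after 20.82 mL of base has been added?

Initial n(HNO2) = 0.3887 x 0.03751 = 0.01458 mol.
n(NaOH) added = 0.2071 x 0.02082 = 0.004312 mol, converting that many moles of HNO2 to NO2-.
Remaining n(HNO2) = 0.01027 mol; n(NO2-) = 0.004312 mol.
By Henderson-Hasselbalch, pH = pKa + log([A^-]/[HA]) = 3.35 + log(0.004312/0.01027) = 3.35 + (-0.38) = 2.97.

2.97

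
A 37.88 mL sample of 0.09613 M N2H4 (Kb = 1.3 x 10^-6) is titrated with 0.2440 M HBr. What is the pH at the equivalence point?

4.64

n(N2H4) = 0.09613 x 0.03788 = 0.003641 mol; V(HBr) at equivalence = 0.003641/0.2440 = 0.01492 L.
At equivalence the base is fully converted to N2H5+; total volume = 0.05280 L, so [N2H5+] = 0.003641/0.05280 = 0.06896 M.
Ka(N2H5+) = Kw/Kb = 1.0e-14 / 1.3 x 10^-6 = 7.69e-9.
[H^+] = sqrt(Ka x [N2H5+]) = sqrt(7.69e-9 x 0.06896) = 2.30e-5 M.
pH = -log(2.30e-5) = 4.64.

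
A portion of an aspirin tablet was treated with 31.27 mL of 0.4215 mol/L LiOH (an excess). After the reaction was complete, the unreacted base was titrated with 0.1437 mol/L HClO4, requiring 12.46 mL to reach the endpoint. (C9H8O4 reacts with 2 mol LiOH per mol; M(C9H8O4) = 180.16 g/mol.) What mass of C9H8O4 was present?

Total n(LiOH) added = 0.4215 x 0.03127 = 0.01318 mol.
n(HClO4) used = 0.1437 x 0.01246 = 0.001791 mol, which equals the excess n(LiOH).
So n(LiOH) consumed by the sample = 0.01318 - 0.001791 = 0.01139 mol.
n(C9H8O4) = 0.01139 / 2 = 0.005695 mol.
mass = 0.005695 mol x 180.16 g/mol = 1.03 g.

1.03 g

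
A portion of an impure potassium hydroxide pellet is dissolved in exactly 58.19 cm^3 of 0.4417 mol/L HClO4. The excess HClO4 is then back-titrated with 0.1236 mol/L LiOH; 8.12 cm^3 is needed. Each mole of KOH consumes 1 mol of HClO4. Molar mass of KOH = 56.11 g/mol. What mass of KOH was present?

1.39 g

Total n(HClO4) added = 0.4417 x 0.05819 = 0.02570 mol.
n(LiOH) used = 0.1236 x 0.008120 = 0.001004 mol, which equals the excess n(HClO4).
So n(HClO4) consumed by the sample = 0.02570 - 0.001004 = 0.02470 mol.
n(KOH) = 0.02470 / 1 = 0.02470 mol.
mass = 0.02470 mol x 56.11 g/mol = 1.39 g.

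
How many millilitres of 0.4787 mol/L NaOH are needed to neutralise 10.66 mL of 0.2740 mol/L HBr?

n(HBr) = 0.2740 mol/L x 0.01066 L = 0.002921 mol.
At equivalence n(NaOH) = n(HBr) = 0.002921 mol.
V(NaOH) = 0.002921 / 0.4787 = 0.006102 L = 6.10 mL.

6.10 mL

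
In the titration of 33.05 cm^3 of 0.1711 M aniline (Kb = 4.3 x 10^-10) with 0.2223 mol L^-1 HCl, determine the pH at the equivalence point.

n(C6H5NH2) = 0.1711 x 0.03305 = 0.005655 mol; V(HCl) at equivalence = 0.005655/0.2223 = 0.02544 L.
At equivalence the base is fully converted to C6H5NH3+; total volume = 0.05849 L, so [C6H5NH3+] = 0.005655/0.05849 = 0.09668 M.
Ka(C6H5NH3+) = Kw/Kb = 1.0e-14 / 4.3 x 10^-10 = 2.33e-5.
[H^+] = sqrt(Ka x [C6H5NH3+]) = sqrt(2.33e-5 x 0.09668) = 0.00150 M.
pH = -log(0.00150) = 2.82.

2.82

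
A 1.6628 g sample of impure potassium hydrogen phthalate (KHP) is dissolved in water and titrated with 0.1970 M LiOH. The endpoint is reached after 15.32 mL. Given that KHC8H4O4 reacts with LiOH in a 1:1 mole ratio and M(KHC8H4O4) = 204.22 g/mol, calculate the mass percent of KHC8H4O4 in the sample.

n(LiOH) = 0.1970 x 0.01532 = 0.003018 mol.
n(KHC8H4O4) = 0.003018 / 1 = 0.003018 mol.
mass of KHC8H4O4 = 0.003018 x 204.22 = 0.6163 g.
% purity = 0.6163 / 1.6628 x 100 = 37.1%.

37.1%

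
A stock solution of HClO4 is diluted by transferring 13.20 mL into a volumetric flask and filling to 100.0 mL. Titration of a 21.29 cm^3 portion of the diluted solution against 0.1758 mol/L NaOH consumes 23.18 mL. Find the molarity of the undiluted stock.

n(NaOH) = 0.1758 x 0.02318 = 0.004075 mol.
n(HClO4) in the aliquot = 0.004075 mol.
[diluted HClO4] = 0.004075 / 0.02129 = 0.1914 M.
Dilution factor = 100.0/13.20 = 7.576, so [stock] = 0.1914 x 7.576 = 1.45 M.

1.45 M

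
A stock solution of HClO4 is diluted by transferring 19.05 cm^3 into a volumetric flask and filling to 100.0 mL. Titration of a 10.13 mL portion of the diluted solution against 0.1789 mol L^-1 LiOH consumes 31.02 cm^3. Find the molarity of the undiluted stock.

n(LiOH) = 0.1789 x 0.03102 = 0.005549 mol.
n(HClO4) in the aliquot = 0.005549 mol.
[diluted HClO4] = 0.005549 / 0.01013 = 0.5478 M.
Dilution factor = 100.0/19.05 = 5.249, so [stock] = 0.5478 x 5.249 = 2.88 M.

2.88 M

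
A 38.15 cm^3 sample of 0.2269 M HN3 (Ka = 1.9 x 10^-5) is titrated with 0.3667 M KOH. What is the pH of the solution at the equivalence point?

8.93

n(HN3) = 0.2269 x 0.03815 = 0.008656 mol; V(KOH) at equivalence = 0.008656/0.3667 = 0.02361 L.
At equivalence all the acid is converted to N3-; total volume = 0.03815 + 0.02361 = 0.06176 L, so [N3-] = 0.008656/0.06176 = 0.1402 M.
Kb = Kw/Ka = 1.0e-14 / 1.9 x 10^-5 = 5.26e-10.
[OH^-] = sqrt(Kb x [N3-]) = sqrt(5.26e-10 x 0.1402) = 8.59e-6 M.
pOH = 5.07, so pH = 14.00 - 5.07 = 8.93.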